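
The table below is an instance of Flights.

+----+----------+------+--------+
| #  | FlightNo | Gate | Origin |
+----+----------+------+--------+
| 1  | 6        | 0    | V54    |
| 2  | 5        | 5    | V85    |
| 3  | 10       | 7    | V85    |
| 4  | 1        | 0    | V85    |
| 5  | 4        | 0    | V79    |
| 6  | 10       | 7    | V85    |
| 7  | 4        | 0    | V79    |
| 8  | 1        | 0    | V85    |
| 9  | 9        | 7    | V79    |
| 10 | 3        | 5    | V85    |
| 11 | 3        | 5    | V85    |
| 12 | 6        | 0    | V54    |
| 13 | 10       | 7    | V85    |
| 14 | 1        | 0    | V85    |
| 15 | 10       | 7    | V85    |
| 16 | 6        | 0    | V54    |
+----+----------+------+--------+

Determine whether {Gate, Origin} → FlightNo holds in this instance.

(Gate=0, Origin=V54): rows 1, 12, 16 → FlightNo = 6, 6, 6 ✓
(Gate=5, Origin=V85): rows 2, 10, 11 → FlightNo takes values {5, 3} — violation
(Gate=7, Origin=V85): rows 3, 6, 13, 15 → FlightNo = 10, 10, 10, 10 ✓
(Gate=0, Origin=V85): rows 4, 8, 14 → FlightNo = 1, 1, 1 ✓
(Gate=0, Origin=V79): rows 5, 7 → FlightNo = 4, 4 ✓
(Gate=7, Origin=V79): row 9 → FlightNo = 9 ✓
Two rows agree on {Gate, Origin} but differ on FlightNo, so {Gate, Origin} → FlightNo does not hold.

No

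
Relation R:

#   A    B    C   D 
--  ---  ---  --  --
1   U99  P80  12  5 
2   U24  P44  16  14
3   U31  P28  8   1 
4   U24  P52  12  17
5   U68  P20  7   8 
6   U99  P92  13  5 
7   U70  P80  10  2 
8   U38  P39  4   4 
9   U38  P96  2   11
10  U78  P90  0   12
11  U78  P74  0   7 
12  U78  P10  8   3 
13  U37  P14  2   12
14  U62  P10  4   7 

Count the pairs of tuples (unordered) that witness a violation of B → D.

2

B=P80: violating pairs (1,7) — 1 pair.
B=P10: violating pairs (12,14) — 1 pair.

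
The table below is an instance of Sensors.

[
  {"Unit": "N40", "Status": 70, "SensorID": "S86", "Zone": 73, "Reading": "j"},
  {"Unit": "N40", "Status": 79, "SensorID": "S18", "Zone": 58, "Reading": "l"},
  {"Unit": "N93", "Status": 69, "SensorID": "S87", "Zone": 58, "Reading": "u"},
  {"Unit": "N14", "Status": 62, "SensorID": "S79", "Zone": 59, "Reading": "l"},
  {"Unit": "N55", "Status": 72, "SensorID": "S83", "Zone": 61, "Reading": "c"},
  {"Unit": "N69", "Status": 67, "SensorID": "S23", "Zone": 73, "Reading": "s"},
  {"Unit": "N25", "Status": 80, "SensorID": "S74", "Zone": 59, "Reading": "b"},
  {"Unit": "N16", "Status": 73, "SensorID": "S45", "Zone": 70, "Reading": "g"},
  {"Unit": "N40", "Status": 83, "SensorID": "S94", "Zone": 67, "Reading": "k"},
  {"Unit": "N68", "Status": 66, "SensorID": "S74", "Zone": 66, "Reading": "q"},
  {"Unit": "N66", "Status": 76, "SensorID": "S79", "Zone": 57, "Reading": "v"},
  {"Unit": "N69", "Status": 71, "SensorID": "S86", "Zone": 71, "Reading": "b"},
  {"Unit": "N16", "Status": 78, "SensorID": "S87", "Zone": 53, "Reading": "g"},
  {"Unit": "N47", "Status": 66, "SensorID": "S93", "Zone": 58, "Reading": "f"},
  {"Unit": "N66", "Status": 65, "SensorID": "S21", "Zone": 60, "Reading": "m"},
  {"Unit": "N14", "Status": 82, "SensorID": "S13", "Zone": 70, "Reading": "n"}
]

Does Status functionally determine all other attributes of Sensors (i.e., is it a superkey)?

No

Two distinct rows share Status=66, so Status does not determine every attribute — not a superkey.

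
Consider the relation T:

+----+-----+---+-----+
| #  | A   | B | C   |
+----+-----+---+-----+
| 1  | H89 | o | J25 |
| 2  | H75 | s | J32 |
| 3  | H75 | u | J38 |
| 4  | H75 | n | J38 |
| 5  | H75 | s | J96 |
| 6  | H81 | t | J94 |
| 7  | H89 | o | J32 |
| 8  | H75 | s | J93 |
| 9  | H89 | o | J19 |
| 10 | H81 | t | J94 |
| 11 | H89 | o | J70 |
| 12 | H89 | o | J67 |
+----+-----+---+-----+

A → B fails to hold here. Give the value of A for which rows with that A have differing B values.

A=H89: rows 1, 7, 9, 11, 12 → B = o, o, o, o, o ✓
A=H75: rows 2, 3, 4, 5, 8 → B takes values {s, u, n} — violation
A=H81: rows 6, 10 → B = t, t ✓
The only A value with inconsistent B is A=H75.

H75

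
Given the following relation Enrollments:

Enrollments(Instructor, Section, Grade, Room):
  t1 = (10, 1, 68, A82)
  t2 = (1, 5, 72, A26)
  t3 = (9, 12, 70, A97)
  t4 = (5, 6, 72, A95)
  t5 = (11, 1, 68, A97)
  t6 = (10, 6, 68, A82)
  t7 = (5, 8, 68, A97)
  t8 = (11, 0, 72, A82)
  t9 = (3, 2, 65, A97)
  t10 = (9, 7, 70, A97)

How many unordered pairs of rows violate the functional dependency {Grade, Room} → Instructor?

1

(Grade=68, Room=A82): all 2 rows agree on Instructor — 0 pairs.
(Grade=70, Room=A97): all 2 rows agree on Instructor — 0 pairs.
(Grade=68, Room=A97): violating pairs (5,7) — 1 pair.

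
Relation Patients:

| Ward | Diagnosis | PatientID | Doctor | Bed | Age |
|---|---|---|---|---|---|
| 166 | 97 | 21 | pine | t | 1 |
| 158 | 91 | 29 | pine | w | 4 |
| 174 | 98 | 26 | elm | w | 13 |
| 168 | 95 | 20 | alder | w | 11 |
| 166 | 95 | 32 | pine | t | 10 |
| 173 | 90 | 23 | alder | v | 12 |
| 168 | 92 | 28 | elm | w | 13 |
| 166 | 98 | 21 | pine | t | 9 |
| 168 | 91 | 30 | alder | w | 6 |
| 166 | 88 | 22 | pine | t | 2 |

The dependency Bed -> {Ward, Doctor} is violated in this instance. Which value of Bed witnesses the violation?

Bed=t: 4 rows → {Ward,Doctor} = (166, pine), (166, pine), (166, pine), (166, pine) ✓
Bed=w: 5 rows → {Ward,Doctor} takes values {(158, pine), (174, elm), (168, alder), (168, elm)} — violation
Bed=v: 1 row → {Ward,Doctor} = (173, alder) ✓
The only Bed value with inconsistent RHS is Bed=w.

w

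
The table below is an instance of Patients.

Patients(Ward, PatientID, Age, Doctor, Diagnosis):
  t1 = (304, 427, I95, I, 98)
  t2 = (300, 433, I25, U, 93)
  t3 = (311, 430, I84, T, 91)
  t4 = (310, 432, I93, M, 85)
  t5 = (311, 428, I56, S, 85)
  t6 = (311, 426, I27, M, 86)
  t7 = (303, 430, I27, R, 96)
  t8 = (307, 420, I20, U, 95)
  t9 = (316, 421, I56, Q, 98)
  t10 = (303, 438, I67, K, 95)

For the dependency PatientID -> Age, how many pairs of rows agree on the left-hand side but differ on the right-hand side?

PatientID=430: violating pairs (3,7) — 1 pair.

1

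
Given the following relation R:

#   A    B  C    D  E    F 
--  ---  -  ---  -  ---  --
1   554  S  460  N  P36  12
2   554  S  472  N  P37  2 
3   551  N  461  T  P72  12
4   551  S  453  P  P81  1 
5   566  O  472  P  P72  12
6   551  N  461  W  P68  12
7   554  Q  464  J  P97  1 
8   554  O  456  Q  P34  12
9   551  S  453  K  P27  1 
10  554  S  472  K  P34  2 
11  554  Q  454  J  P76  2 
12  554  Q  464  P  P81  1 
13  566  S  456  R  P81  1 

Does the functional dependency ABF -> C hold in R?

Yes

(A=554, B=S, F=12): row 1 → C = 460 ✓
(A=554, B=S, F=2): rows 2, 10 → C = 472, 472 ✓
(A=551, B=N, F=12): rows 3, 6 → C = 461, 461 ✓
(A=551, B=S, F=1): rows 4, 9 → C = 453, 453 ✓
(A=566, B=O, F=12): row 5 → C = 472 ✓
(A=554, B=Q, F=1): rows 7, 12 → C = 464, 464 ✓
(A=554, B=O, F=12): row 8 → C = 456 ✓
(A=554, B=Q, F=2): row 11 → C = 454 ✓
(A=566, B=S, F=1): row 13 → C = 456 ✓
Every ABF value is associated with a single C value, so ABF -> C holds.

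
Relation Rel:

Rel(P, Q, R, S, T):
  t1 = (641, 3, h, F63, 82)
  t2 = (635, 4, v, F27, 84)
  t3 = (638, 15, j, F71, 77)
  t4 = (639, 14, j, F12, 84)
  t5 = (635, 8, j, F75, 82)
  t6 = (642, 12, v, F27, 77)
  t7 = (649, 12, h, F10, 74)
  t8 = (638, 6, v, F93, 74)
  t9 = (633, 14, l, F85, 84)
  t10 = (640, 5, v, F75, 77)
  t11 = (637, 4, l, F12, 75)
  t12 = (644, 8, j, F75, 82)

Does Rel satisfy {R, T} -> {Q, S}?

(R=h, T=82): row 1 → {Q,S} = (3, F63) ✓
(R=v, T=84): row 2 → {Q,S} = (4, F27) ✓
(R=j, T=77): row 3 → {Q,S} = (15, F71) ✓
(R=j, T=84): row 4 → {Q,S} = (14, F12) ✓
(R=j, T=82): rows 5, 12 → {Q,S} = (8, F75), (8, F75) ✓
(R=v, T=77): rows 6, 10 → {Q,S} takes values {(12, F27), (5, F75)} — violation
(R=h, T=74): row 7 → {Q,S} = (12, F10) ✓
(R=v, T=74): row 8 → {Q,S} = (6, F93) ✓
(R=l, T=84): row 9 → {Q,S} = (14, F85) ✓
(R=l, T=75): row 11 → {Q,S} = (4, F12) ✓
Two rows agree on {R, T} but differ on {Q, S}, so {R, T} -> {Q, S} does not hold.

No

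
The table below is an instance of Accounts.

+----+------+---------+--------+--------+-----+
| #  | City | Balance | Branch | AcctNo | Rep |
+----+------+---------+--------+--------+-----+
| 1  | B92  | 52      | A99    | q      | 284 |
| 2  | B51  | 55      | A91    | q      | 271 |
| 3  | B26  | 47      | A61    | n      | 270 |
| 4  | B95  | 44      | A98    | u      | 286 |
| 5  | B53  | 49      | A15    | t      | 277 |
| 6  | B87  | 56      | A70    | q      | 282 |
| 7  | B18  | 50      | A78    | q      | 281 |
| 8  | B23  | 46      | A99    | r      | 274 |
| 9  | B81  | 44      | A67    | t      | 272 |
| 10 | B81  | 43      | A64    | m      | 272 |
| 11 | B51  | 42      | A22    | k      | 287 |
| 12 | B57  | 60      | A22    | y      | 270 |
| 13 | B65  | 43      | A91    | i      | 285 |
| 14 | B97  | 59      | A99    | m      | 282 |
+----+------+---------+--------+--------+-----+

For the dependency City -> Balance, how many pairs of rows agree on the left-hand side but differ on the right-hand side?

2

City=B51: violating pairs (2,11) — 1 pair.
City=B81: violating pairs (9,10) — 1 pair.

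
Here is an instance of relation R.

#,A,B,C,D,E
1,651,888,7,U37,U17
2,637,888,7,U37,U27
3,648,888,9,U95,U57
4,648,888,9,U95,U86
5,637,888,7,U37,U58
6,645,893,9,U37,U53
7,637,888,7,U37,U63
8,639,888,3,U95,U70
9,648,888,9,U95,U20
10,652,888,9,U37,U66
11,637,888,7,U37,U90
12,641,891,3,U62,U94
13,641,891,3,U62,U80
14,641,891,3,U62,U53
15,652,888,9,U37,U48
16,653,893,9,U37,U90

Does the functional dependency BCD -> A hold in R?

No

(B=888, C=7, D=U37): rows 1, 2, 5, 7, 11 → A takes values {651, 637} — violation
(B=888, C=9, D=U95): rows 3, 4, 9 → A = 648, 648, 648 ✓
(B=893, C=9, D=U37): rows 6, 16 → A takes values {645, 653} — violation
(B=888, C=3, D=U95): row 8 → A = 639 ✓
(B=888, C=9, D=U37): rows 10, 15 → A = 652, 652 ✓
(B=891, C=3, D=U62): rows 12, 13, 14 → A = 641, 641, 641 ✓
Two rows agree on BCD but differ on A, so BCD -> A does not hold.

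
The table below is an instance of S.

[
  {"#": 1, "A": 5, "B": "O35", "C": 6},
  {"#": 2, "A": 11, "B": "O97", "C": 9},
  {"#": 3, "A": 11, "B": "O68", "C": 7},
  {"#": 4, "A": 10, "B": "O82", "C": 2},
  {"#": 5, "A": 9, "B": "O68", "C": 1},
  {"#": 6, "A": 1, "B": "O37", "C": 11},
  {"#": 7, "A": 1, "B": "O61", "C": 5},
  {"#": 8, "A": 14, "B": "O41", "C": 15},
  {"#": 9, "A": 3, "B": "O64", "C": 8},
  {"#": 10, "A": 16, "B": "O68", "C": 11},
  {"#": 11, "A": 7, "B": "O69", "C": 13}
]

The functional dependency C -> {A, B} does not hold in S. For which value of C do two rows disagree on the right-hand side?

11

C=6: row 1 → {A,B} = (5, O35) ✓
C=9: row 2 → {A,B} = (11, O97) ✓
C=7: row 3 → {A,B} = (11, O68) ✓
C=2: row 4 → {A,B} = (10, O82) ✓
C=1: row 5 → {A,B} = (9, O68) ✓
C=11: rows 6, 10 → {A,B} takes values {(1, O37), (16, O68)} — violation
C=5: row 7 → {A,B} = (1, O61) ✓
C=15: row 8 → {A,B} = (14, O41) ✓
C=8: row 9 → {A,B} = (3, O64) ✓
C=13: row 11 → {A,B} = (7, O69) ✓
The only C value with inconsistent RHS is C=11.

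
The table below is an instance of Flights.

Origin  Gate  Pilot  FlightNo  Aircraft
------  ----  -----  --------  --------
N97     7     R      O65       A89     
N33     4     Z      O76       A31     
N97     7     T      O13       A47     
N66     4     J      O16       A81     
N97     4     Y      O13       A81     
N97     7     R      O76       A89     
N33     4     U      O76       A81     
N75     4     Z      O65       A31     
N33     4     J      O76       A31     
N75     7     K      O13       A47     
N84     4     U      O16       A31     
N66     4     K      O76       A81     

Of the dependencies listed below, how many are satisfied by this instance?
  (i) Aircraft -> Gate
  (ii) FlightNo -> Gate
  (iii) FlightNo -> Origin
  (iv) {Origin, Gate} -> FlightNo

(i) Aircraft -> Gate: every LHS value maps to a single RHS value — holds.
(ii) FlightNo -> Gate: FlightNo=O65: 2 rows → Gate takes values {7, 4} — violation; FlightNo=O76: 5 rows → Gate takes values {4, 7} — violation; FlightNo=O13: 3 rows → Gate takes values {7, 4} — violation — fails.
(iii) FlightNo -> Origin: FlightNo=O65: 2 rows → Origin takes values {N97, N75} — violation; FlightNo=O76: 5 rows → Origin takes values {N33, N97, N66} — violation; FlightNo=O13: 3 rows → Origin takes values {N97, N75} — violation; FlightNo=O16: 2 rows → Origin takes values {N66, N84} — violation — fails.
(iv) {Origin, Gate} -> FlightNo: (Origin=N97, Gate=7): 3 rows → FlightNo takes values {O65, O13, O76} — violation; (Origin=N66, Gate=4): 2 rows → FlightNo takes values {O16, O76} — violation — fails.
1 of the 4 dependencies holds.

1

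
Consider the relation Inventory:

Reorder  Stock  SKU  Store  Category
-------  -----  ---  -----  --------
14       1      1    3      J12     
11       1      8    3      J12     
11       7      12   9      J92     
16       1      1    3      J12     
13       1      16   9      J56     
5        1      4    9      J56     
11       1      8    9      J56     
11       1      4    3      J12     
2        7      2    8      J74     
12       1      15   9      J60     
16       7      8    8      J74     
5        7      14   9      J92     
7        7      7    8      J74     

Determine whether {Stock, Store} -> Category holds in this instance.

No

(Stock=1, Store=3): 4 rows → Category = J12, J12, J12, J12 ✓
(Stock=7, Store=9): 2 rows → Category = J92, J92 ✓
(Stock=1, Store=9): 4 rows → Category takes values {J56, J60} — violation
(Stock=7, Store=8): 3 rows → Category = J74, J74, J74 ✓
Two rows agree on {Stock, Store} but differ on Category, so {Stock, Store} -> Category does not hold.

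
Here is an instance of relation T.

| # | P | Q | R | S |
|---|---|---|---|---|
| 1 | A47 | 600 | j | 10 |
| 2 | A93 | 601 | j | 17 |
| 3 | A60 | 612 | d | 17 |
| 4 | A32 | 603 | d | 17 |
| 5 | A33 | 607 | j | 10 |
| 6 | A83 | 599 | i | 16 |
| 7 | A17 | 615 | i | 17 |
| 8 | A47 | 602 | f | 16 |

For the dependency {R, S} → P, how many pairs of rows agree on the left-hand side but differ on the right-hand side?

2

(R=j, S=10): violating pairs (1,5) — 1 pair.
(R=d, S=17): violating pairs (3,4) — 1 pair.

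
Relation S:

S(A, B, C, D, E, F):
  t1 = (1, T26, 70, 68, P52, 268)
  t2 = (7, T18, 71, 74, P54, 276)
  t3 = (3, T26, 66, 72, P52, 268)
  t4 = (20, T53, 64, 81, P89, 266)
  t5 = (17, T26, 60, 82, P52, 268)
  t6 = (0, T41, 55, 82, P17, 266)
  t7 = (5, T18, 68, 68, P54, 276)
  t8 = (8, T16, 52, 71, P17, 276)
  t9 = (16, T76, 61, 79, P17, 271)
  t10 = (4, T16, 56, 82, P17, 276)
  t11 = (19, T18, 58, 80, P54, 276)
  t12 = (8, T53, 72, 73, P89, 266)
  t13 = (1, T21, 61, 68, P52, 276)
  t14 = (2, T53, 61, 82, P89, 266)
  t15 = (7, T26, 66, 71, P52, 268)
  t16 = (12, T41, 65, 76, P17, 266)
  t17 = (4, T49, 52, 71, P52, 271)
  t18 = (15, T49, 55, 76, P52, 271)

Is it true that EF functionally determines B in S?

Yes

(E=P52, F=268): rows 1, 3, 5, 15 → B = T26, T26, T26, T26 ✓
(E=P54, F=276): rows 2, 7, 11 → B = T18, T18, T18 ✓
(E=P89, F=266): rows 4, 12, 14 → B = T53, T53, T53 ✓
(E=P17, F=266): rows 6, 16 → B = T41, T41 ✓
(E=P17, F=276): rows 8, 10 → B = T16, T16 ✓
(E=P17, F=271): row 9 → B = T76 ✓
(E=P52, F=276): row 13 → B = T21 ✓
(E=P52, F=271): rows 17, 18 → B = T49, T49 ✓
Every EF value is associated with a single B value, so EF -> B holds.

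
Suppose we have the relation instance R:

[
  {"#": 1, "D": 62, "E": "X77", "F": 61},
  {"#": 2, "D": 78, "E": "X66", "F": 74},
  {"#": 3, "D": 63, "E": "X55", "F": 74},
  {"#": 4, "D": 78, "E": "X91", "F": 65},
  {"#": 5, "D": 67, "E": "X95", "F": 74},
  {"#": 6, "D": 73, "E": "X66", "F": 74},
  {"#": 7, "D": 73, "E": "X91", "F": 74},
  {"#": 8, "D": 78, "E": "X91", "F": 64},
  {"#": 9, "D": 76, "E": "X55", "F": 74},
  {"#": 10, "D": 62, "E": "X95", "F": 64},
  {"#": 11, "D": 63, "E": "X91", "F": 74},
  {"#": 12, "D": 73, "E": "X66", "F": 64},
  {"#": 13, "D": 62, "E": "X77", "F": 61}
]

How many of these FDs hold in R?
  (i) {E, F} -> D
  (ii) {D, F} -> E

(i) {E, F} -> D: (E=X66, F=74): rows 2, 6 → D takes values {78, 73} — violation; (E=X55, F=74): rows 3, 9 → D takes values {63, 76} — violation; (E=X91, F=74): rows 7, 11 → D takes values {73, 63} — violation — fails.
(ii) {D, F} -> E: (D=63, F=74): rows 3, 11 → E takes values {X55, X91} — violation; (D=73, F=74): rows 6, 7 → E takes values {X66, X91} — violation — fails.
None of the 2 dependencies hold.

0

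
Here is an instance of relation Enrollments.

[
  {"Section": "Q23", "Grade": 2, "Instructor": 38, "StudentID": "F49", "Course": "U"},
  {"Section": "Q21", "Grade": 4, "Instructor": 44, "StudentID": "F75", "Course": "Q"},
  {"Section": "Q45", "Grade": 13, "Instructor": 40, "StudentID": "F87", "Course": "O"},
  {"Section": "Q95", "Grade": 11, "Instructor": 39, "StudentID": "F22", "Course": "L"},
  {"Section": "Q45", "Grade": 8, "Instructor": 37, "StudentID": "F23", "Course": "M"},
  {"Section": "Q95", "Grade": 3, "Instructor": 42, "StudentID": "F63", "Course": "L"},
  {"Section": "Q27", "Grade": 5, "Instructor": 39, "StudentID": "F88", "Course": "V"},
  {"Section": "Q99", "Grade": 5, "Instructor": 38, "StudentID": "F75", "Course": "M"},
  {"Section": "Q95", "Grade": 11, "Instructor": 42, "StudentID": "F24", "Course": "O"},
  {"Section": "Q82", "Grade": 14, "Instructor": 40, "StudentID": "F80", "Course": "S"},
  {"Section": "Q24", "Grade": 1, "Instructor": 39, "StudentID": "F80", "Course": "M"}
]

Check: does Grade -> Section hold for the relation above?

No

Grade=2: 1 row → Section = Q23 ✓
Grade=4: 1 row → Section = Q21 ✓
Grade=13: 1 row → Section = Q45 ✓
Grade=11: 2 rows → Section = Q95, Q95 ✓
Grade=8: 1 row → Section = Q45 ✓
Grade=3: 1 row → Section = Q95 ✓
Grade=5: 2 rows → Section takes values {Q27, Q99} — violation
Grade=14: 1 row → Section = Q82 ✓
Grade=1: 1 row → Section = Q24 ✓
Two rows agree on Grade but differ on Section, so Grade -> Section does not hold.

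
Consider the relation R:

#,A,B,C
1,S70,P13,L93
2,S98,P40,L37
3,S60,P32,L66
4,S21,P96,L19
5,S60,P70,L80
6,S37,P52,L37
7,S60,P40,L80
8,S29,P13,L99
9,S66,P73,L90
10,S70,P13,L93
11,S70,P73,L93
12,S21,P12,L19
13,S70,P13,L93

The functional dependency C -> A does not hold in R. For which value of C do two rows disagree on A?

C=L93: rows 1, 10, 11, 13 → A = S70, S70, S70, S70 ✓
C=L37: rows 2, 6 → A takes values {S98, S37} — violation
C=L66: row 3 → A = S60 ✓
C=L19: rows 4, 12 → A = S21, S21 ✓
C=L80: rows 5, 7 → A = S60, S60 ✓
C=L99: row 8 → A = S29 ✓
C=L90: row 9 → A = S66 ✓
The only C value with inconsistent A is C=L37.

L37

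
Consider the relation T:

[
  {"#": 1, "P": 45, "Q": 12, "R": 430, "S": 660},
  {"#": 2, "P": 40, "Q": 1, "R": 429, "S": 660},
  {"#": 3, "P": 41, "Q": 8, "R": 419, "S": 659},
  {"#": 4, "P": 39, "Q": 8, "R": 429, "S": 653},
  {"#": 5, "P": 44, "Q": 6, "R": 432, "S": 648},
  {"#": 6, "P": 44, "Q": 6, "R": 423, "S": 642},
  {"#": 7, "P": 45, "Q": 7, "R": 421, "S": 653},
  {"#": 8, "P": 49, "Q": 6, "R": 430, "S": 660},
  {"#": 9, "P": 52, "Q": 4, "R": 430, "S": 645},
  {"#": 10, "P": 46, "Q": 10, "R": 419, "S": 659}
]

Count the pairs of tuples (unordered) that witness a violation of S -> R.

3

S=660: violating pairs (1,2), (2,8) — 2 pairs.
S=659: all 2 rows agree on R — 0 pairs.
S=653: violating pairs (4,7) — 1 pair.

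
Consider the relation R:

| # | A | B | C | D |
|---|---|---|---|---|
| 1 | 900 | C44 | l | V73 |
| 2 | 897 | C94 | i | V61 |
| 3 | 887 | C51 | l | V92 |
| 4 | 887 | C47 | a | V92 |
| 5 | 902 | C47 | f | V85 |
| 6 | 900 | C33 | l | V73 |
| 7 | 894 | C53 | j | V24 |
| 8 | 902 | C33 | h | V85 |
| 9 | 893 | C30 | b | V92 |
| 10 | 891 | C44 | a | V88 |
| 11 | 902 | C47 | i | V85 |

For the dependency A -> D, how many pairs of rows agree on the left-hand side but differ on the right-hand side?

0

A=900: all 2 rows agree on D — 0 pairs.
A=887: all 2 rows agree on D — 0 pairs.
A=902: all 3 rows agree on D — 0 pairs.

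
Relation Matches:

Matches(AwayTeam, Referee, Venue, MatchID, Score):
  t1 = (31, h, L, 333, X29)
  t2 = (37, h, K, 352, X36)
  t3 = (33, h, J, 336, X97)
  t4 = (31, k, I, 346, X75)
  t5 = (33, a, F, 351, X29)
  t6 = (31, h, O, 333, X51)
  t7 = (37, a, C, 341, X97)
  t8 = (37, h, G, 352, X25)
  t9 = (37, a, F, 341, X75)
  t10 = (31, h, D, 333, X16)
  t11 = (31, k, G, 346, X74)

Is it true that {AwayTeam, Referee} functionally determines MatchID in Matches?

(AwayTeam=31, Referee=h): rows 1, 6, 10 → MatchID = 333, 333, 333 ✓
(AwayTeam=37, Referee=h): rows 2, 8 → MatchID = 352, 352 ✓
(AwayTeam=33, Referee=h): row 3 → MatchID = 336 ✓
(AwayTeam=31, Referee=k): rows 4, 11 → MatchID = 346, 346 ✓
(AwayTeam=33, Referee=a): row 5 → MatchID = 351 ✓
(AwayTeam=37, Referee=a): rows 7, 9 → MatchID = 341, 341 ✓
Every {AwayTeam, Referee} value is associated with a single MatchID value, so {AwayTeam, Referee} → MatchID holds.

Yes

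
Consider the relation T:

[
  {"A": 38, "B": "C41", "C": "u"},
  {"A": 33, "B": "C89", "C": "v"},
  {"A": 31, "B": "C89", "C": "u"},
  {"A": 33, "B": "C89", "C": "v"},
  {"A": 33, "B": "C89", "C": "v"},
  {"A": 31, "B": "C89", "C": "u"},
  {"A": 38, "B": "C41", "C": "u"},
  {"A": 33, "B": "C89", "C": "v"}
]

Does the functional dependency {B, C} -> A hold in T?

Yes

(B=C41, C=u): 2 rows → A = 38, 38 ✓
(B=C89, C=v): 4 rows → A = 33, 33, 33, 33 ✓
(B=C89, C=u): 2 rows → A = 31, 31 ✓
Every {B, C} value is associated with a single A value, so {B, C} -> A holds.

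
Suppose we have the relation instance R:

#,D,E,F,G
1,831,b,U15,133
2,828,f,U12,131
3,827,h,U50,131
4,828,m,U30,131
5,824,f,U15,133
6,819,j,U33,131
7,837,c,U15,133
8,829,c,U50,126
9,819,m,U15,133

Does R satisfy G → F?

G=133: rows 1, 5, 7, 9 → F = U15, U15, U15, U15 ✓
G=131: rows 2, 3, 4, 6 → F takes values {U12, U50, U30, U33} — violation
G=126: row 8 → F = U50 ✓
Two rows agree on G but differ on F, so G → F does not hold.

No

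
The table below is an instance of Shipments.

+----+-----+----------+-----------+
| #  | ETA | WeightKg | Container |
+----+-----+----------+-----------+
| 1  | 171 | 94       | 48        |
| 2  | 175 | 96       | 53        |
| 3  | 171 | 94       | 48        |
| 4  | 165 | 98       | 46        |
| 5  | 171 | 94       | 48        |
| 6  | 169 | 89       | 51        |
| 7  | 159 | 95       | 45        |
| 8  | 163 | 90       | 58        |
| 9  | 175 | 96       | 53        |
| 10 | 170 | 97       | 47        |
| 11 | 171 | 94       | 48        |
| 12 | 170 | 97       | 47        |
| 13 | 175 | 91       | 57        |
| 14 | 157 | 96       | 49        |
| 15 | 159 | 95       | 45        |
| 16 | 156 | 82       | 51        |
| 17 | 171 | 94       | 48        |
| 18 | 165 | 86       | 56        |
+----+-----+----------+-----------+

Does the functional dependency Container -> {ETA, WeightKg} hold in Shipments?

No

Container=48: rows 1, 3, 5, 11, 17 → {ETA,WeightKg} = (171, 94), (171, 94), (171, 94), (171, 94), (171, 94) ✓
Container=53: rows 2, 9 → {ETA,WeightKg} = (175, 96), (175, 96) ✓
Container=46: row 4 → {ETA,WeightKg} = (165, 98) ✓
Container=51: rows 6, 16 → {ETA,WeightKg} takes values {(169, 89), (156, 82)} — violation
Container=45: rows 7, 15 → {ETA,WeightKg} = (159, 95), (159, 95) ✓
Container=58: row 8 → {ETA,WeightKg} = (163, 90) ✓
Container=47: rows 10, 12 → {ETA,WeightKg} = (170, 97), (170, 97) ✓
Container=57: row 13 → {ETA,WeightKg} = (175, 91) ✓
Container=49: row 14 → {ETA,WeightKg} = (157, 96) ✓
Container=56: row 18 → {ETA,WeightKg} = (165, 86) ✓
Two rows agree on Container but differ on {ETA, WeightKg}, so Container -> {ETA, WeightKg} does not hold.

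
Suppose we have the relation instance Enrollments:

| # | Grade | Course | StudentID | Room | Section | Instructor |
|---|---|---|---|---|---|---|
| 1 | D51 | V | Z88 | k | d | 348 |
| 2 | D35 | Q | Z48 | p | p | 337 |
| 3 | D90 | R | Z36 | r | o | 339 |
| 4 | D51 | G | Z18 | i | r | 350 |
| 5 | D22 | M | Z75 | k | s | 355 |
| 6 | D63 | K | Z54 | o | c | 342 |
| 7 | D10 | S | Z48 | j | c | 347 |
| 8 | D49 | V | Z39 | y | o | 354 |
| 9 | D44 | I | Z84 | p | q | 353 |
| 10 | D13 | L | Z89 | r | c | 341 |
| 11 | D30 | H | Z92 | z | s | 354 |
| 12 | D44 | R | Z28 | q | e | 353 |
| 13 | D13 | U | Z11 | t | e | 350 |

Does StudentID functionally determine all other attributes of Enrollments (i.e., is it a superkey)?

No

Rows 2 and 7 have the same StudentID value StudentID=Z48 but are distinct tuples, so StudentID does not determine every attribute — not a superkey.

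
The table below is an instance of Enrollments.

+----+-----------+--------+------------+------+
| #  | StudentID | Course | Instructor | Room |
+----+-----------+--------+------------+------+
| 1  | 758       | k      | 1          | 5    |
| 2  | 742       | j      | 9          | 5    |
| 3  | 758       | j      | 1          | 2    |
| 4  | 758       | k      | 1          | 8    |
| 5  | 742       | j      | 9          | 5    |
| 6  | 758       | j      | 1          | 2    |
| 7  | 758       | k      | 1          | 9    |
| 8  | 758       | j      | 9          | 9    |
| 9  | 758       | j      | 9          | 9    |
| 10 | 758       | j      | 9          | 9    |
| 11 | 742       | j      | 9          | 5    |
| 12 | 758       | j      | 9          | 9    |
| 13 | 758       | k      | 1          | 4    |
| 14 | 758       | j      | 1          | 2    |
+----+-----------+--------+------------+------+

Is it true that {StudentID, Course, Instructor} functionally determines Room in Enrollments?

No

(StudentID=758, Course=k, Instructor=1): rows 1, 4, 7, 13 → Room takes values {5, 8, 9, 4} — violation
(StudentID=742, Course=j, Instructor=9): rows 2, 5, 11 → Room = 5, 5, 5 ✓
(StudentID=758, Course=j, Instructor=1): rows 3, 6, 14 → Room = 2, 2, 2 ✓
(StudentID=758, Course=j, Instructor=9): rows 8, 9, 10, 12 → Room = 9, 9, 9, 9 ✓
Two rows agree on {StudentID, Course, Instructor} but differ on Room, so {StudentID, Course, Instructor} -> Room does not hold.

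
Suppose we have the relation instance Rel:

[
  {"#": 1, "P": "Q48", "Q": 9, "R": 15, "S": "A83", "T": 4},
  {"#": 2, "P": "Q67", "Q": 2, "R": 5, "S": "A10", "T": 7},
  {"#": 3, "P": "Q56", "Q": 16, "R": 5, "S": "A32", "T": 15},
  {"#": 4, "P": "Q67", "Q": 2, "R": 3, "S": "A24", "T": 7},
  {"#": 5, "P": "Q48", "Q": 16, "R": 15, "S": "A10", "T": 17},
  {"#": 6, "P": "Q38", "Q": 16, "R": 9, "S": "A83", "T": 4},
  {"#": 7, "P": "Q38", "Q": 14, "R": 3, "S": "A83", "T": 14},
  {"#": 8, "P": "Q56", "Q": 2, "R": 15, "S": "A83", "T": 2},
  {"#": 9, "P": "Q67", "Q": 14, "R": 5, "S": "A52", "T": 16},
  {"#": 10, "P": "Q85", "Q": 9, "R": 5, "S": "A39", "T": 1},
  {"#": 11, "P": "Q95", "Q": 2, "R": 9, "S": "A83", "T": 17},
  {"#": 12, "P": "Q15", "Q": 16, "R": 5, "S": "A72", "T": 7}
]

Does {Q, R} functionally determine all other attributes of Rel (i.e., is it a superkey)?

No

Rows 3 and 12 have the same {Q, R} value (Q=16, R=5) but are distinct tuples, so {Q, R} does not determine every attribute — not a superkey.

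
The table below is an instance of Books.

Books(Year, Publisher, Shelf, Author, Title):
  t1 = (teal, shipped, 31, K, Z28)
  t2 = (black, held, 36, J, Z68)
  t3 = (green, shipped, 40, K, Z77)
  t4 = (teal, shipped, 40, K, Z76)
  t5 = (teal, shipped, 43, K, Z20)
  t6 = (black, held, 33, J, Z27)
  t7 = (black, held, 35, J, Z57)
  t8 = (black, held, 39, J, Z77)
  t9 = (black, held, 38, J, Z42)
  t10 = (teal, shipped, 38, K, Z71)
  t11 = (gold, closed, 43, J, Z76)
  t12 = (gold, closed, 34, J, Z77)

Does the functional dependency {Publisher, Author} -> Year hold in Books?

(Publisher=shipped, Author=K): rows 1, 3, 4, 5, 10 → Year takes values {teal, green} — violation
(Publisher=held, Author=J): rows 2, 6, 7, 8, 9 → Year = black, black, black, black, black ✓
(Publisher=closed, Author=J): rows 11, 12 → Year = gold, gold ✓
Two rows agree on {Publisher, Author} but differ on Year, so {Publisher, Author} -> Year does not hold.

No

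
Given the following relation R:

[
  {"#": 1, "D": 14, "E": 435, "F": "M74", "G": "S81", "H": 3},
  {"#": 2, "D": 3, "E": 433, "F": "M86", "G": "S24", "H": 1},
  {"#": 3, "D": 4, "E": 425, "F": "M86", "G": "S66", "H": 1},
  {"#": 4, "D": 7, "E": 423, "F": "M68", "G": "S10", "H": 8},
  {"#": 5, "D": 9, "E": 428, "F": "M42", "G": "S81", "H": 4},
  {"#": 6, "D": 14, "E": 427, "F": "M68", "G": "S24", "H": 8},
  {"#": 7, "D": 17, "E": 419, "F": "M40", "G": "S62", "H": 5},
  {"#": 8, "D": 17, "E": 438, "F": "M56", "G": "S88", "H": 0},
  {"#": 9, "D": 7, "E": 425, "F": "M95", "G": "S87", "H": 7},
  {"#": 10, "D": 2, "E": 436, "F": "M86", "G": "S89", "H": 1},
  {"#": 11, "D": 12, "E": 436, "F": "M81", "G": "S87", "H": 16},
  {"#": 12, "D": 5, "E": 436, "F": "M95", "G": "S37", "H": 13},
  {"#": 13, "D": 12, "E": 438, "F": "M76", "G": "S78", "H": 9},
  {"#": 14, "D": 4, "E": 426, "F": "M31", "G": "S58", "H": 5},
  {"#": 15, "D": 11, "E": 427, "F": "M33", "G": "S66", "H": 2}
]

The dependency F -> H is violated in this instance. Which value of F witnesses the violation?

M95

F=M74: row 1 → H = 3 ✓
F=M86: rows 2, 3, 10 → H = 1, 1, 1 ✓
F=M68: rows 4, 6 → H = 8, 8 ✓
F=M42: row 5 → H = 4 ✓
F=M40: row 7 → H = 5 ✓
F=M56: row 8 → H = 0 ✓
F=M95: rows 9, 12 → H takes values {7, 13} — violation
F=M81: row 11 → H = 16 ✓
F=M76: row 13 → H = 9 ✓
F=M31: row 14 → H = 5 ✓
F=M33: row 15 → H = 2 ✓
The only F value with inconsistent H is F=M95.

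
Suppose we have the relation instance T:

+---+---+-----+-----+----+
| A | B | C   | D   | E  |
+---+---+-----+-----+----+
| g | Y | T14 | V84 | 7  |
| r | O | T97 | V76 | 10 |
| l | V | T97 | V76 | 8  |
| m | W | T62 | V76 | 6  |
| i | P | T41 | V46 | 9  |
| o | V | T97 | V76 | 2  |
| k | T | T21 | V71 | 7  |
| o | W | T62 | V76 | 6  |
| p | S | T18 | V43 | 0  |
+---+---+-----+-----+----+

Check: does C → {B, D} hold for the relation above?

No

C=T14: 1 row → {B,D} = (Y, V84) ✓
C=T97: 3 rows → {B,D} takes values {(O, V76), (V, V76)} — violation
C=T62: 2 rows → {B,D} = (W, V76), (W, V76) ✓
C=T41: 1 row → {B,D} = (P, V46) ✓
C=T21: 1 row → {B,D} = (T, V71) ✓
C=T18: 1 row → {B,D} = (S, V43) ✓
Two rows agree on C but differ on {B, D}, so C → {B, D} does not hold.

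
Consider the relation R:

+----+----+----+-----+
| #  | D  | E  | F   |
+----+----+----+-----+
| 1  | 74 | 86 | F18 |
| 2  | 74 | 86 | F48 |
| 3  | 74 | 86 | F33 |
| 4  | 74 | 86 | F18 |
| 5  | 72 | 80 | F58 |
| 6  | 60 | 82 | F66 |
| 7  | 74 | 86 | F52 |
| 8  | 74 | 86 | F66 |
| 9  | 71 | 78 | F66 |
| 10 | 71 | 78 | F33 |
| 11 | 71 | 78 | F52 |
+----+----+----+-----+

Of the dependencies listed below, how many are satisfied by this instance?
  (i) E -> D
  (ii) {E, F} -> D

(i) E -> D: every LHS value maps to a single RHS value — holds.
(ii) {E, F} -> D: every LHS value maps to a single RHS value — holds.
2 of the 2 dependencies hold.

2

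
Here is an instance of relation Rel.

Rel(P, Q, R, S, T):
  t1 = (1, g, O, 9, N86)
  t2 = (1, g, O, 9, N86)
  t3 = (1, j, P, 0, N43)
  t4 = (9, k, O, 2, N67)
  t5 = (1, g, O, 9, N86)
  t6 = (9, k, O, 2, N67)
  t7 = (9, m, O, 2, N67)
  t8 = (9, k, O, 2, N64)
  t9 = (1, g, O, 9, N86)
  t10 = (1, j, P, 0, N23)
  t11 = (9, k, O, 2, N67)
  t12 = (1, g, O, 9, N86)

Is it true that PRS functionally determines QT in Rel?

(P=1, R=O, S=9): rows 1, 2, 5, 9, 12 → {Q,T} = (g, N86), (g, N86), (g, N86), (g, N86), (g, N86) ✓
(P=1, R=P, S=0): rows 3, 10 → {Q,T} takes values {(j, N43), (j, N23)} — violation
(P=9, R=O, S=2): rows 4, 6, 7, 8, 11 → {Q,T} takes values {(k, N67), (m, N67), (k, N64)} — violation
Two rows agree on PRS but differ on QT, so PRS -> QT does not hold.

No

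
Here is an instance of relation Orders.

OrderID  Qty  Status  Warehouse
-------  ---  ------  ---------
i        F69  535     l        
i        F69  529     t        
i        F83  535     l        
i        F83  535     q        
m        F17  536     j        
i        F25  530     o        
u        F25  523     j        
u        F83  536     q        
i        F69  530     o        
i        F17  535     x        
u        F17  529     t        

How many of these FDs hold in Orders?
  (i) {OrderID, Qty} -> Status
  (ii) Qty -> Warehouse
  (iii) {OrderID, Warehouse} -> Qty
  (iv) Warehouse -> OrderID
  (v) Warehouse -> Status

0

(i) {OrderID, Qty} -> Status: (OrderID=i, Qty=F69): 3 rows → Status takes values {535, 529, 530} — violation — fails.
(ii) Qty -> Warehouse: Qty=F69: 3 rows → Warehouse takes values {l, t, o} — violation; Qty=F83: 3 rows → Warehouse takes values {l, q} — violation; Qty=F17: 3 rows → Warehouse takes values {j, x, t} — violation; Qty=F25: 2 rows → Warehouse takes values {o, j} — violation — fails.
(iii) {OrderID, Warehouse} -> Qty: (OrderID=i, Warehouse=l): 2 rows → Qty takes values {F69, F83} — violation; (OrderID=i, Warehouse=o): 2 rows → Qty takes values {F25, F69} — violation — fails.
(iv) Warehouse -> OrderID: Warehouse=t: 2 rows → OrderID takes values {i, u} — violation; Warehouse=q: 2 rows → OrderID takes values {i, u} — violation; Warehouse=j: 2 rows → OrderID takes values {m, u} — violation — fails.
(v) Warehouse -> Status: Warehouse=q: 2 rows → Status takes values {535, 536} — violation; Warehouse=j: 2 rows → Status takes values {536, 523} — violation — fails.
None of the 5 dependencies hold.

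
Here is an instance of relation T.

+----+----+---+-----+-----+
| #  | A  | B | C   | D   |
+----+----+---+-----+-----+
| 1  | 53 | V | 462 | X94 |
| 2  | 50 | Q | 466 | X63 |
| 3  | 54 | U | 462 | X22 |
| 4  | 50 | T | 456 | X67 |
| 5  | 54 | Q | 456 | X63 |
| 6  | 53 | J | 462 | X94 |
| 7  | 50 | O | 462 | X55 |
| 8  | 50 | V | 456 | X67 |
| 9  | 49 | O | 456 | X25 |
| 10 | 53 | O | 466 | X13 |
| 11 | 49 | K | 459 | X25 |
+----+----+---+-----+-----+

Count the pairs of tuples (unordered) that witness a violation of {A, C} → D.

0

(A=53, C=462): all 2 rows agree on D — 0 pairs.
(A=50, C=456): all 2 rows agree on D — 0 pairs.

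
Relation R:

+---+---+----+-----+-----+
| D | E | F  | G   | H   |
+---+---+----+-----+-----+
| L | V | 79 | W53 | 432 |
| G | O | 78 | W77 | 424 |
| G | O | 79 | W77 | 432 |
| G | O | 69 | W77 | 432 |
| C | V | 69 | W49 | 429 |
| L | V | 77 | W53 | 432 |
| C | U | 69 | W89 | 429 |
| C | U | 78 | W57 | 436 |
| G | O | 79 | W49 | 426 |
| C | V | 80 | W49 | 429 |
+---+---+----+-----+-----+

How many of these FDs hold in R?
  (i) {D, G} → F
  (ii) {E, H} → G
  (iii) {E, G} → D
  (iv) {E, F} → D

3

(i) {D, G} → F: (D=L, G=W53): 2 rows → F takes values {79, 77} — violation; (D=G, G=W77): 3 rows → F takes values {78, 79, 69} — violation; (D=C, G=W49): 2 rows → F takes values {69, 80} — violation — fails.
(ii) {E, H} → G: every LHS value maps to a single RHS value — holds.
(iii) {E, G} → D: every LHS value maps to a single RHS value — holds.
(iv) {E, F} → D: every LHS value maps to a single RHS value — holds.
3 of the 4 dependencies hold.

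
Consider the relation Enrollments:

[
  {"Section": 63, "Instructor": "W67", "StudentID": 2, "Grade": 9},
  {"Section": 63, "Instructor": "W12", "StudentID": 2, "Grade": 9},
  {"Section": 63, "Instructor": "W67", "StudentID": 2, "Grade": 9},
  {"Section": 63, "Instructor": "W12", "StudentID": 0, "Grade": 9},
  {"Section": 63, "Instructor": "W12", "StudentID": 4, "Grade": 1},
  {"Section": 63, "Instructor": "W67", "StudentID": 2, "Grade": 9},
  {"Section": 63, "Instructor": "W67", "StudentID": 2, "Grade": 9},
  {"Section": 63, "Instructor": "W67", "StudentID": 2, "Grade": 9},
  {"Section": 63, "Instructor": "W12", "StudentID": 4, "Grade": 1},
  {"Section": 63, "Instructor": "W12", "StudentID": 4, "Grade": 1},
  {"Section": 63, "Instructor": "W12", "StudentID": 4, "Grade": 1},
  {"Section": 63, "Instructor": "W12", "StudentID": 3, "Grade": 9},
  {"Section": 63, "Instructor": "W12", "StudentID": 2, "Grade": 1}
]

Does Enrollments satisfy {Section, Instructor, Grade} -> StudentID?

(Section=63, Instructor=W67, Grade=9): 5 rows → StudentID = 2, 2, 2, 2, 2 ✓
(Section=63, Instructor=W12, Grade=9): 3 rows → StudentID takes values {2, 0, 3} — violation
(Section=63, Instructor=W12, Grade=1): 5 rows → StudentID takes values {4, 2} — violation
Two rows agree on {Section, Instructor, Grade} but differ on StudentID, so {Section, Instructor, Grade} -> StudentID does not hold.

No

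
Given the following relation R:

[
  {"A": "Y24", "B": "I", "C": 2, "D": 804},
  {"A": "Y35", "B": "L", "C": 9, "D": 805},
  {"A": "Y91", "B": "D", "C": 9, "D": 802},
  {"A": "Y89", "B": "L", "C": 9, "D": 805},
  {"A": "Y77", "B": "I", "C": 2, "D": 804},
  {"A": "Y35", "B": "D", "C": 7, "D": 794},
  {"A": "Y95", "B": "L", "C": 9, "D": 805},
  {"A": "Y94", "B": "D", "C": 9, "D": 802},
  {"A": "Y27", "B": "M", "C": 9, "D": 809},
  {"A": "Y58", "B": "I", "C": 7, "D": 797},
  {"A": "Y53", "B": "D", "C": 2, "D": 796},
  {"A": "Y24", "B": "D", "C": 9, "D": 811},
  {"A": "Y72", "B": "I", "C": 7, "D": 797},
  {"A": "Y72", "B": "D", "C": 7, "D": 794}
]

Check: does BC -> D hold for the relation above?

(B=I, C=2): 2 rows → D = 804, 804 ✓
(B=L, C=9): 3 rows → D = 805, 805, 805 ✓
(B=D, C=9): 3 rows → D takes values {802, 811} — violation
(B=D, C=7): 2 rows → D = 794, 794 ✓
(B=M, C=9): 1 row → D = 809 ✓
(B=I, C=7): 2 rows → D = 797, 797 ✓
(B=D, C=2): 1 row → D = 796 ✓
Two rows agree on BC but differ on D, so BC -> D does not hold.

No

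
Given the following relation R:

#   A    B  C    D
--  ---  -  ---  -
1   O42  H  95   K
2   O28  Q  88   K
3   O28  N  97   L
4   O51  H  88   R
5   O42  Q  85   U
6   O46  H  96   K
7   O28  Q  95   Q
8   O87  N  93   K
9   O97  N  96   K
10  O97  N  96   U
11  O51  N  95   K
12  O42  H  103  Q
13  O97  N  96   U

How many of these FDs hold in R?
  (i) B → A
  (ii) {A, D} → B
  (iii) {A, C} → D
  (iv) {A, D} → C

(i) B → A: B=H: rows 1, 4, 6, 12 → A takes values {O42, O51, O46} — violation; B=Q: rows 2, 5, 7 → A takes values {O28, O42} — violation; B=N: rows 3, 8, 9, 10, 11, 13 → A takes values {O28, O87, O97, O51} — violation — fails.
(ii) {A, D} → B: every LHS value maps to a single RHS value — holds.
(iii) {A, C} → D: (A=O97, C=96): rows 9, 10, 13 → D takes values {K, U} — violation — fails.
(iv) {A, D} → C: every LHS value maps to a single RHS value — holds.
2 of the 4 dependencies hold.

2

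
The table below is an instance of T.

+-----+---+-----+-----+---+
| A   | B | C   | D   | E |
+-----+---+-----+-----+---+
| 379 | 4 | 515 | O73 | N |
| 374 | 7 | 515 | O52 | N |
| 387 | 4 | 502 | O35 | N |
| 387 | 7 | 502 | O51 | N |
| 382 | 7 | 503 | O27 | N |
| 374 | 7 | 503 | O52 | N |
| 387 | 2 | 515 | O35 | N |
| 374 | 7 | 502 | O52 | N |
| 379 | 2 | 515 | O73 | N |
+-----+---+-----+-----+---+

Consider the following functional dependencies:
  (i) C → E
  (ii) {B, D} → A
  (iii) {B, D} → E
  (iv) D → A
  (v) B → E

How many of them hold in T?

5

(i) C → E: every LHS value maps to a single RHS value — holds.
(ii) {B, D} → A: every LHS value maps to a single RHS value — holds.
(iii) {B, D} → E: every LHS value maps to a single RHS value — holds.
(iv) D → A: every LHS value maps to a single RHS value — holds.
(v) B → E: every LHS value maps to a single RHS value — holds.
5 of the 5 dependencies hold.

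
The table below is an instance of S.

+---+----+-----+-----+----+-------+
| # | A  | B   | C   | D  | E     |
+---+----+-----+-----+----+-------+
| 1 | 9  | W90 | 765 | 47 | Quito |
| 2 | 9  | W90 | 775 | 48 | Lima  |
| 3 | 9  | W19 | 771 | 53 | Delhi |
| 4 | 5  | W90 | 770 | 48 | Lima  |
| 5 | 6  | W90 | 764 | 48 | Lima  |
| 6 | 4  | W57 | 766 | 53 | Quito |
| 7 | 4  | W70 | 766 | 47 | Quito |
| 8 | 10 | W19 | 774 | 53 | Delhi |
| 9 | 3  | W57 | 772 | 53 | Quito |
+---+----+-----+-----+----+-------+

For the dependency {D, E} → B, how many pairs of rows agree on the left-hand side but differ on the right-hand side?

1

(D=47, E=Quito): violating pairs (1,7) — 1 pair.
(D=48, E=Lima): all 3 rows agree on B — 0 pairs.
(D=53, E=Delhi): all 2 rows agree on B — 0 pairs.
(D=53, E=Quito): all 2 rows agree on B — 0 pairs.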